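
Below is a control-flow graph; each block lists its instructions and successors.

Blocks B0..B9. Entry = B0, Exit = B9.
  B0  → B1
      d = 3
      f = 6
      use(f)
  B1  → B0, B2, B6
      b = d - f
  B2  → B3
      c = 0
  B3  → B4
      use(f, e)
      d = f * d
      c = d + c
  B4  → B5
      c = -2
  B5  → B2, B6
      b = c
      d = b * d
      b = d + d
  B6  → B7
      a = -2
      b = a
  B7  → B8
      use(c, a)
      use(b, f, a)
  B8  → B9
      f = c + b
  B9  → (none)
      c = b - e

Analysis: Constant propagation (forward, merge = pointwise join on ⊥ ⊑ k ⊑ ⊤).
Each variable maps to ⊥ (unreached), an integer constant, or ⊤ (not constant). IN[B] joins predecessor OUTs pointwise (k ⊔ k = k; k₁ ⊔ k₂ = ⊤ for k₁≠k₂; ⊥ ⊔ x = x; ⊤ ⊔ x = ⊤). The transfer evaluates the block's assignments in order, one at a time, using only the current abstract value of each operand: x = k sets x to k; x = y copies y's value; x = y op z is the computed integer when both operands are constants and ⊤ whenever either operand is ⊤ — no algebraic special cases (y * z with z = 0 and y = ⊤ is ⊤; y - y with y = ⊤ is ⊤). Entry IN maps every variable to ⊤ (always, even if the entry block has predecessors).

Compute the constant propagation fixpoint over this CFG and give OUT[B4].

Answer: {a: ⊤, b: ⊤, c: -2, d: ⊤, e: ⊤, f: 6}

Trace:
Per-block solution:
  B0:  IN=(all ⊤)  OUT={d:3, f:6; rest ⊤}
  B1:  IN={d:3, f:6; rest ⊤}  OUT={b:-3, d:3, f:6; rest ⊤}
  B2:  IN={f:6; rest ⊤}  OUT={c:0, f:6; rest ⊤}
  B3:  IN={c:0, f:6; rest ⊤}  OUT={f:6; rest ⊤}
  B4:  IN={f:6; rest ⊤}  OUT={c:-2, f:6; rest ⊤}
  B5:  IN={c:-2, f:6; rest ⊤}  OUT={c:-2, f:6; rest ⊤}
  B6:  IN={f:6; rest ⊤}  OUT={a:-2, b:-2, f:6; rest ⊤}
  B7:  IN={a:-2, b:-2, f:6; rest ⊤}  OUT={a:-2, b:-2, f:6; rest ⊤}
  B8:  IN={a:-2, b:-2, f:6; rest ⊤}  OUT={a:-2, b:-2; rest ⊤}
  B9:  IN={a:-2, b:-2; rest ⊤}  OUT={a:-2, b:-2; rest ⊤}

Merge at B4: IN[B4] = OUT[B3] = {a: ⊤, b: ⊤, c: ⊤, d: ⊤, e: ⊤, f: 6}
Applying B4's transfer function to that IN value gives OUT[B4] (row B4 above).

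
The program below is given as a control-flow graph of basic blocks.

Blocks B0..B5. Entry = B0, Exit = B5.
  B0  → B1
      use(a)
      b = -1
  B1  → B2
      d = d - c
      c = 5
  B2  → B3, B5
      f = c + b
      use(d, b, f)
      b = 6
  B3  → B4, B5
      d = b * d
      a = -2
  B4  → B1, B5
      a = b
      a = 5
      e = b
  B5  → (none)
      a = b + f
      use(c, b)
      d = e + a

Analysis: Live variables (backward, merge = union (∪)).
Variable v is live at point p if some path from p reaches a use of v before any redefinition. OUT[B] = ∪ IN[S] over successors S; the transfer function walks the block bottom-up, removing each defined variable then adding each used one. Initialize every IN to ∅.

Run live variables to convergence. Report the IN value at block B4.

Fixpoint table:
  B0: | IN={a, c, d, e} | OUT={b, c, d, e}
  B1: | IN={b, c, d, e} | OUT={b, c, d, e}
  B2: | IN={b, c, d, e} | OUT={b, c, d, e, f}
  B3: | IN={b, c, d, e, f} | OUT={b, c, d, e, f}
  B4: | IN={b, c, d, f} | OUT={b, c, d, e, f}
  B5: | IN={b, c, e, f} | OUT={}

Merge at B4: OUT[B4] = IN[B1] ⊔ IN[B5] = {b, c, d, e, f}
Applying B4's transfer function to that OUT value gives IN[B4] (row B4 above).

Answer: {b, c, d, f}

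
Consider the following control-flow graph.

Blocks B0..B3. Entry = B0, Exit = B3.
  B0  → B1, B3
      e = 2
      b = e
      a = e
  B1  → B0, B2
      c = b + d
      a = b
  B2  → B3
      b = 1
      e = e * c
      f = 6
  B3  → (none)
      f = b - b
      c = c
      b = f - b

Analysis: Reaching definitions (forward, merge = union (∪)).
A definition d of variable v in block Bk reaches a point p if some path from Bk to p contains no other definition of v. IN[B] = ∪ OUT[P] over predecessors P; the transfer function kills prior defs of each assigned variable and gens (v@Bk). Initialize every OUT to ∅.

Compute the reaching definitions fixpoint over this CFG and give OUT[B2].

Answer: {a@B1, b@B2, c@B1, e@B2, f@B2}

Derivation:
Converged values:
  B0:  IN={a@B1, b@B0, c@B1, e@B0}  OUT={a@B0, b@B0, c@B1, e@B0}
  B1:  IN={a@B0, b@B0, c@B1, e@B0}  OUT={a@B1, b@B0, c@B1, e@B0}
  B2:  IN={a@B1, b@B0, c@B1, e@B0}  OUT={a@B1, b@B2, c@B1, e@B2, f@B2}
  B3:  IN={a@B0, a@B1, b@B0, b@B2, c@B1, e@B0, e@B2, f@B2}  OUT={a@B0, a@B1, b@B3, c@B3, e@B0, e@B2, f@B3}

Merge at B2: IN[B2] = OUT[B1] = {a@B1, b@B0, c@B1, e@B0}
Applying B2's transfer function to that IN value gives OUT[B2] (row B2 above).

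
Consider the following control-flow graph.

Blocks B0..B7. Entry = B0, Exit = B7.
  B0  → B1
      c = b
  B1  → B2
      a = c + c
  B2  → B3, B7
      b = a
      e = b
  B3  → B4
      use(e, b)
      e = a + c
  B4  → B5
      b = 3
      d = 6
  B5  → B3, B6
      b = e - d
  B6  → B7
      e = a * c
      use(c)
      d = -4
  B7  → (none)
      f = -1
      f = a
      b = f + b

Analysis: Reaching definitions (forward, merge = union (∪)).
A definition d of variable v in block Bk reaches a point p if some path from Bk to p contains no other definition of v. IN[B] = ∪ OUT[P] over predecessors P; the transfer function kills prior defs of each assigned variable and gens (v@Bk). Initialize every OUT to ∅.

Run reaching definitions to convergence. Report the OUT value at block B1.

Converged values:
  B0:   IN={}   OUT={c@B0}
  B1:   IN={c@B0}   OUT={a@B1, c@B0}
  B2:   IN={a@B1, c@B0}   OUT={a@B1, b@B2, c@B0, e@B2}
  B3:   IN={a@B1, b@B2, b@B5, c@B0, d@B4, e@B2, e@B3}   OUT={a@B1, b@B2, b@B5, c@B0, d@B4, e@B3}
  B4:   IN={a@B1, b@B2, b@B5, c@B0, d@B4, e@B3}   OUT={a@B1, b@B4, c@B0, d@B4, e@B3}
  B5:   IN={a@B1, b@B4, c@B0, d@B4, e@B3}   OUT={a@B1, b@B5, c@B0, d@B4, e@B3}
  B6:   IN={a@B1, b@B5, c@B0, d@B4, e@B3}   OUT={a@B1, b@B5, c@B0, d@B6, e@B6}
  B7:   IN={a@B1, b@B2, b@B5, c@B0, d@B6, e@B2, e@B6}   OUT={a@B1, b@B7, c@B0, d@B6, e@B2, e@B6, f@B7}

Merge at B1: IN[B1] = OUT[B0] = {c@B0}
Applying B1's transfer function to that IN value gives OUT[B1] (row B1 above).

Answer: {a@B1, c@B0}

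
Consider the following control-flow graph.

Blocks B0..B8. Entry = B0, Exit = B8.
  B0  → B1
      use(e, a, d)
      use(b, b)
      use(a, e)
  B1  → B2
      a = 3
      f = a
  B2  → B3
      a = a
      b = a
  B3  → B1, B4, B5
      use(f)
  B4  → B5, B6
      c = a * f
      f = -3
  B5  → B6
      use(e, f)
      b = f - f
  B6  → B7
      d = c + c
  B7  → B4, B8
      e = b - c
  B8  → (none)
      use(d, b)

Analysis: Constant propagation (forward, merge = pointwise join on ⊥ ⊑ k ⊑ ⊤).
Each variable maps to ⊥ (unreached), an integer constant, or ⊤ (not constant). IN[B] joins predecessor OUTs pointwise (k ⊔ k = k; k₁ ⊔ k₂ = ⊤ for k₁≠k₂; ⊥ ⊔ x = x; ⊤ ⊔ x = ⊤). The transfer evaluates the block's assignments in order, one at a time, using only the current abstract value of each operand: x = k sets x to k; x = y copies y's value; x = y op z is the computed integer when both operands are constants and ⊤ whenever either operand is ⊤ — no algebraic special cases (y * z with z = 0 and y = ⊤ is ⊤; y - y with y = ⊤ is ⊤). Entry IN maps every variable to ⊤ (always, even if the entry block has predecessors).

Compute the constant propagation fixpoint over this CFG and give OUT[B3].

Answer: {a: 3, b: 3, c: ⊤, d: ⊤, e: ⊤, f: 3}

Working:
Converged values:
  B0:   IN=(all ⊤)   OUT=(all ⊤)
  B1:   IN=(all ⊤)   OUT={a:3, f:3; rest ⊤}
  B2:   IN={a:3, f:3; rest ⊤}   OUT={a:3, b:3, f:3; rest ⊤}
  B3:   IN={a:3, b:3, f:3; rest ⊤}   OUT={a:3, b:3, f:3; rest ⊤}
  B4:   IN={a:3; rest ⊤}   OUT={a:3, f:-3; rest ⊤}
  B5:   IN={a:3; rest ⊤}   OUT={a:3; rest ⊤}
  B6:   IN={a:3; rest ⊤}   OUT={a:3; rest ⊤}
  B7:   IN={a:3; rest ⊤}   OUT={a:3; rest ⊤}
  B8:   IN={a:3; rest ⊤}   OUT={a:3; rest ⊤}

Merge at B3: IN[B3] = OUT[B2] = {a: 3, b: 3, c: ⊤, d: ⊤, e: ⊤, f: 3}
Applying B3's transfer function to that IN value gives OUT[B3] (row B3 above).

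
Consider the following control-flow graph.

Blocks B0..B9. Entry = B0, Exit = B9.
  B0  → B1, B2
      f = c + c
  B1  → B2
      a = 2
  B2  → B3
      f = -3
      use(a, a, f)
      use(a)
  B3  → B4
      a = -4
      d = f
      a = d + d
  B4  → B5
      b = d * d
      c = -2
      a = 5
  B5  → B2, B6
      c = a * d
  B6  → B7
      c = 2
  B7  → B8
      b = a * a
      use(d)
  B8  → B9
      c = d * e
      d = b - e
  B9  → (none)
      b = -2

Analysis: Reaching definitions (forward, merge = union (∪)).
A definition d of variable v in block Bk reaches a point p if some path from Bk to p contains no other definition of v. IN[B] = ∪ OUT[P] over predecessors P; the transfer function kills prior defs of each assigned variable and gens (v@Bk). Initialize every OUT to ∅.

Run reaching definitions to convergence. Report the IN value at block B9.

Fixpoint table:
  B0:  IN={}  OUT={f@B0}
  B1:  IN={f@B0}  OUT={a@B1, f@B0}
  B2:  IN={a@B1, a@B4, b@B4, c@B5, d@B3, f@B0, f@B2}  OUT={a@B1, a@B4, b@B4, c@B5, d@B3, f@B2}
  B3:  IN={a@B1, a@B4, b@B4, c@B5, d@B3, f@B2}  OUT={a@B3, b@B4, c@B5, d@B3, f@B2}
  B4:  IN={a@B3, b@B4, c@B5, d@B3, f@B2}  OUT={a@B4, b@B4, c@B4, d@B3, f@B2}
  B5:  IN={a@B4, b@B4, c@B4, d@B3, f@B2}  OUT={a@B4, b@B4, c@B5, d@B3, f@B2}
  B6:  IN={a@B4, b@B4, c@B5, d@B3, f@B2}  OUT={a@B4, b@B4, c@B6, d@B3, f@B2}
  B7:  IN={a@B4, b@B4, c@B6, d@B3, f@B2}  OUT={a@B4, b@B7, c@B6, d@B3, f@B2}
  B8:  IN={a@B4, b@B7, c@B6, d@B3, f@B2}  OUT={a@B4, b@B7, c@B8, d@B8, f@B2}
  B9:  IN={a@B4, b@B7, c@B8, d@B8, f@B2}  OUT={a@B4, b@B9, c@B8, d@B8, f@B2}

Merge at B9: IN[B9] = OUT[B8] = {a@B4, b@B7, c@B8, d@B8, f@B2}

Answer: {a@B4, b@B7, c@B8, d@B8, f@B2}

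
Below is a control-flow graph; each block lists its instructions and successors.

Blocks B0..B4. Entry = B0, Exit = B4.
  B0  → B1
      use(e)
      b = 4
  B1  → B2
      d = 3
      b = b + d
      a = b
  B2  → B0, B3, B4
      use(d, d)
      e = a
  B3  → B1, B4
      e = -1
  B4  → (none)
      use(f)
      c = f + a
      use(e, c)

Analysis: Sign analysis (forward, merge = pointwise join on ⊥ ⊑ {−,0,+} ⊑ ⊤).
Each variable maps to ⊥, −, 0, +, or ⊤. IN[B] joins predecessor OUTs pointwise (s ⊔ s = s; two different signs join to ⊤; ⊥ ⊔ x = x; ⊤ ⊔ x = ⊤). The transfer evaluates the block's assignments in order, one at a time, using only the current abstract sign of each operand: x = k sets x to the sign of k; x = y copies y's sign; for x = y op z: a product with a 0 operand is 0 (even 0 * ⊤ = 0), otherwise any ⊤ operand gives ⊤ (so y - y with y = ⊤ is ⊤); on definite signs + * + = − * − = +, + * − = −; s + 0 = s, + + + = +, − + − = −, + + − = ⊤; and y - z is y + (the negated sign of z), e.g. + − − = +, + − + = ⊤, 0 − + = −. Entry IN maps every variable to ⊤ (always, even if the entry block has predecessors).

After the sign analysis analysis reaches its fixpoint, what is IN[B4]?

Answer: {a: +, b: +, c: ⊤, d: +, e: ⊤, f: ⊤}

Trace:
Fixpoint table:
  B0:  IN=(all ⊤)  OUT={b:+; rest ⊤}
  B1:  IN={b:+; rest ⊤}  OUT={a:+, b:+, d:+; rest ⊤}
  B2:  IN={a:+, b:+, d:+; rest ⊤}  OUT={a:+, b:+, d:+, e:+; rest ⊤}
  B3:  IN={a:+, b:+, d:+, e:+; rest ⊤}  OUT={a:+, b:+, d:+, e:-; rest ⊤}
  B4:  IN={a:+, b:+, d:+; rest ⊤}  OUT={a:+, b:+, d:+; rest ⊤}

Merge at B4: IN[B4] = OUT[B2] ⊔ OUT[B3] = {a: +, b: +, c: ⊤, d: +, e: ⊤, f: ⊤}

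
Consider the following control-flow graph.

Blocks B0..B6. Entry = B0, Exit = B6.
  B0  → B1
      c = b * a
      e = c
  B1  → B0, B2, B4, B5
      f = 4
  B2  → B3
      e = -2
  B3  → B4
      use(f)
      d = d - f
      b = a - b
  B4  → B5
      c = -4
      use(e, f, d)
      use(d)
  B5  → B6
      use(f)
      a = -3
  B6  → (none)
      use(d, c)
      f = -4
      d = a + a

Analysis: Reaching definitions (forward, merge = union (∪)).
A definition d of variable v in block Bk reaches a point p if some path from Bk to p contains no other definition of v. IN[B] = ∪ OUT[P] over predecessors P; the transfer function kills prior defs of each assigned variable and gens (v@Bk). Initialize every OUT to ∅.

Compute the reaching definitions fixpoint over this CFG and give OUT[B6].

Answer: {a@B5, b@B3, c@B0, c@B4, d@B6, e@B0, e@B2, f@B6}

Working:
Fixpoint table:
  B0: | IN={c@B0, e@B0, f@B1} | OUT={c@B0, e@B0, f@B1}
  B1: | IN={c@B0, e@B0, f@B1} | OUT={c@B0, e@B0, f@B1}
  B2: | IN={c@B0, e@B0, f@B1} | OUT={c@B0, e@B2, f@B1}
  B3: | IN={c@B0, e@B2, f@B1} | OUT={b@B3, c@B0, d@B3, e@B2, f@B1}
  B4: | IN={b@B3, c@B0, d@B3, e@B0, e@B2, f@B1} | OUT={b@B3, c@B4, d@B3, e@B0, e@B2, f@B1}
  B5: | IN={b@B3, c@B0, c@B4, d@B3, e@B0, e@B2, f@B1} | OUT={a@B5, b@B3, c@B0, c@B4, d@B3, e@B0, e@B2, f@B1}
  B6: | IN={a@B5, b@B3, c@B0, c@B4, d@B3, e@B0, e@B2, f@B1} | OUT={a@B5, b@B3, c@B0, c@B4, d@B6, e@B0, e@B2, f@B6}

Merge at B6: IN[B6] = OUT[B5] = {a@B5, b@B3, c@B0, c@B4, d@B3, e@B0, e@B2, f@B1}
Applying B6's transfer function to that IN value gives OUT[B6] (row B6 above).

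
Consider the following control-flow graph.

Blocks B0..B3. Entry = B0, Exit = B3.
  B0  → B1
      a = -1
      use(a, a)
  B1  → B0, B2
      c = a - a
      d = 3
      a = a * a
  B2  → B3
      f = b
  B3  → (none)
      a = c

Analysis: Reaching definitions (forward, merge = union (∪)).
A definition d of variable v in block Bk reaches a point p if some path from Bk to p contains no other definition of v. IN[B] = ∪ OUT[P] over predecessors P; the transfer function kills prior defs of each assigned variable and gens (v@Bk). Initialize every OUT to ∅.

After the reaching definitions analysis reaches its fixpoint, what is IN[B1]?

Converged values:
  B0:   IN={a@B1, c@B1, d@B1}   OUT={a@B0, c@B1, d@B1}
  B1:   IN={a@B0, c@B1, d@B1}   OUT={a@B1, c@B1, d@B1}
  B2:   IN={a@B1, c@B1, d@B1}   OUT={a@B1, c@B1, d@B1, f@B2}
  B3:   IN={a@B1, c@B1, d@B1, f@B2}   OUT={a@B3, c@B1, d@B1, f@B2}

Merge at B1: IN[B1] = OUT[B0] = {a@B0, c@B1, d@B1}

Answer: {a@B0, c@B1, d@B1}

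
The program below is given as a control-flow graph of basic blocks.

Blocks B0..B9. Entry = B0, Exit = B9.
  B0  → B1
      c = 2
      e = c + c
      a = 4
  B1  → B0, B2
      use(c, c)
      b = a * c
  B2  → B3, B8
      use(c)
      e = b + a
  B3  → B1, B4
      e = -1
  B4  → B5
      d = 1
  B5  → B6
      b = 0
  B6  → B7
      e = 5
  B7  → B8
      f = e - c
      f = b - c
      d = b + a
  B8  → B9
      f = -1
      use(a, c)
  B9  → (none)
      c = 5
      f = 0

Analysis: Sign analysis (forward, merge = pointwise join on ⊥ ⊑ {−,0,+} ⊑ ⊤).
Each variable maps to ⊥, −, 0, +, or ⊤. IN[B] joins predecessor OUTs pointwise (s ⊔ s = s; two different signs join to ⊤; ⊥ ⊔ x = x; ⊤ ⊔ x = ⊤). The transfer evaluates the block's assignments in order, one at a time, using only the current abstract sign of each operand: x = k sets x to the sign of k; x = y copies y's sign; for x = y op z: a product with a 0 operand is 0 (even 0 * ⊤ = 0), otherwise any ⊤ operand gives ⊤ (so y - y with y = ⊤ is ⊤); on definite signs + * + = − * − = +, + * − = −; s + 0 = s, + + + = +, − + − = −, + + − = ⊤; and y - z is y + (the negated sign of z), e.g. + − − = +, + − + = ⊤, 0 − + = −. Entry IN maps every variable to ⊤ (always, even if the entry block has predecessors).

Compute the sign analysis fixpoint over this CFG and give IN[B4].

Answer: {a: +, b: +, c: +, d: ⊤, e: -, f: ⊤}

Derivation:
Per-block solution:
  B0:   IN=(all ⊤)   OUT={a:+, c:+, e:+; rest ⊤}
  B1:   IN={a:+, c:+; rest ⊤}   OUT={a:+, b:+, c:+; rest ⊤}
  B2:   IN={a:+, b:+, c:+; rest ⊤}   OUT={a:+, b:+, c:+, e:+; rest ⊤}
  B3:   IN={a:+, b:+, c:+, e:+; rest ⊤}   OUT={a:+, b:+, c:+, e:-; rest ⊤}
  B4:   IN={a:+, b:+, c:+, e:-; rest ⊤}   OUT={a:+, b:+, c:+, d:+, e:-; rest ⊤}
  B5:   IN={a:+, b:+, c:+, d:+, e:-; rest ⊤}   OUT={a:+, b:0, c:+, d:+, e:-; rest ⊤}
  B6:   IN={a:+, b:0, c:+, d:+, e:-; rest ⊤}   OUT={a:+, b:0, c:+, d:+, e:+; rest ⊤}
  B7:   IN={a:+, b:0, c:+, d:+, e:+; rest ⊤}   OUT={a:+, b:0, c:+, d:+, e:+, f:-; rest ⊤}
  B8:   IN={a:+, c:+, e:+; rest ⊤}   OUT={a:+, c:+, e:+, f:-; rest ⊤}
  B9:   IN={a:+, c:+, e:+, f:-; rest ⊤}   OUT={a:+, c:+, e:+, f:0; rest ⊤}

Merge at B4: IN[B4] = OUT[B3] = {a: +, b: +, c: +, d: ⊤, e: -, f: ⊤}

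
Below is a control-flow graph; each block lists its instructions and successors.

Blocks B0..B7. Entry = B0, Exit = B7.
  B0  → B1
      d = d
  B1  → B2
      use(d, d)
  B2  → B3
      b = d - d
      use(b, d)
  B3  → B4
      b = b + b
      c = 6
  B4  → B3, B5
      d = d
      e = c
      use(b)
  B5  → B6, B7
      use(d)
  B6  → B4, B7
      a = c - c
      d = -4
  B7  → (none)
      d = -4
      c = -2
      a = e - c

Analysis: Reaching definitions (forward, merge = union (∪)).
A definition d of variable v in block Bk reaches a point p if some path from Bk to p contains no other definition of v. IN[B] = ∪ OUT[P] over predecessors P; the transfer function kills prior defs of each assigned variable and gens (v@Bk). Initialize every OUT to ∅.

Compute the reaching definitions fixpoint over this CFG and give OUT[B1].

Answer: {d@B0}

Trace:
Converged values:
  B0:   IN={}   OUT={d@B0}
  B1:   IN={d@B0}   OUT={d@B0}
  B2:   IN={d@B0}   OUT={b@B2, d@B0}
  B3:   IN={a@B6, b@B2, b@B3, c@B3, d@B0, d@B4, e@B4}   OUT={a@B6, b@B3, c@B3, d@B0, d@B4, e@B4}
  B4:   IN={a@B6, b@B3, c@B3, d@B0, d@B4, d@B6, e@B4}   OUT={a@B6, b@B3, c@B3, d@B4, e@B4}
  B5:   IN={a@B6, b@B3, c@B3, d@B4, e@B4}   OUT={a@B6, b@B3, c@B3, d@B4, e@B4}
  B6:   IN={a@B6, b@B3, c@B3, d@B4, e@B4}   OUT={a@B6, b@B3, c@B3, d@B6, e@B4}
  B7:   IN={a@B6, b@B3, c@B3, d@B4, d@B6, e@B4}   OUT={a@B7, b@B3, c@B7, d@B7, e@B4}

Merge at B1: IN[B1] = OUT[B0] = {d@B0}
Applying B1's transfer function to that IN value gives OUT[B1] (row B1 above).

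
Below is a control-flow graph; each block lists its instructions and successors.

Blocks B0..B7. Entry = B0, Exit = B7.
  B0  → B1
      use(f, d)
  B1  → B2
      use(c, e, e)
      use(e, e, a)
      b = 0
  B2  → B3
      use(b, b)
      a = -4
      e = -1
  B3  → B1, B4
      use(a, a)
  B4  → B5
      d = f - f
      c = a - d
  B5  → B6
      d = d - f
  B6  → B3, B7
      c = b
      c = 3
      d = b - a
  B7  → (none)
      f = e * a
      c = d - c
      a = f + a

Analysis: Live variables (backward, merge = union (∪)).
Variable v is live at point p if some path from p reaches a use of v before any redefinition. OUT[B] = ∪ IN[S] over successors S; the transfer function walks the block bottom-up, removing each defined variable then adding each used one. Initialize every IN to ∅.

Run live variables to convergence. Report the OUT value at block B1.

Answer: {b, c, f}

Derivation:
Fixpoint table:
  B0:  IN={a, c, d, e, f}  OUT={a, c, e, f}
  B1:  IN={a, c, e, f}  OUT={b, c, f}
  B2:  IN={b, c, f}  OUT={a, b, c, e, f}
  B3:  IN={a, b, c, e, f}  OUT={a, b, c, e, f}
  B4:  IN={a, b, e, f}  OUT={a, b, d, e, f}
  B5:  IN={a, b, d, e, f}  OUT={a, b, e, f}
  B6:  IN={a, b, e, f}  OUT={a, b, c, d, e, f}
  B7:  IN={a, c, d, e}  OUT={}

Merge at B1: OUT[B1] = IN[B2] = {b, c, f}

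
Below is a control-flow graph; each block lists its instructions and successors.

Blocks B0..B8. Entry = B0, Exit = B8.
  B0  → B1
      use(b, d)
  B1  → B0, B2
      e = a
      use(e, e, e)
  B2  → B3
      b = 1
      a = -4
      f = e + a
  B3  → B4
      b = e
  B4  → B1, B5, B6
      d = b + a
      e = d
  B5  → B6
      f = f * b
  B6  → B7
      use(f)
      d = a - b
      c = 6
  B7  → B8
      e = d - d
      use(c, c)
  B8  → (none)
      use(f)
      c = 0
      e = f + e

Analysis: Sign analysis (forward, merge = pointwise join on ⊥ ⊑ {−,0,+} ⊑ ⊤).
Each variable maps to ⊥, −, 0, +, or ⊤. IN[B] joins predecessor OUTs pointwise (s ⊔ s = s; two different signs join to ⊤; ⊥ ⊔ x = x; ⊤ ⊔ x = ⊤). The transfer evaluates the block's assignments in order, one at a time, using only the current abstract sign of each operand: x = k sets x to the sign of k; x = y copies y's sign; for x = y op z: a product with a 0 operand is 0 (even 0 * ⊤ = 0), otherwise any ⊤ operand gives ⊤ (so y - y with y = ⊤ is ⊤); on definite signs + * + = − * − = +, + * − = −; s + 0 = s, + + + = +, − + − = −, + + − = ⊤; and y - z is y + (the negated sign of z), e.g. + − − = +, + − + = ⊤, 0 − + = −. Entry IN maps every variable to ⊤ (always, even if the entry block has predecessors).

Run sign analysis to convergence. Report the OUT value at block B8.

Converged values:
  B0:   IN=(all ⊤)   OUT=(all ⊤)
  B1:   IN=(all ⊤)   OUT=(all ⊤)
  B2:   IN=(all ⊤)   OUT={a:-, b:+; rest ⊤}
  B3:   IN={a:-, b:+; rest ⊤}   OUT={a:-; rest ⊤}
  B4:   IN={a:-; rest ⊤}   OUT={a:-; rest ⊤}
  B5:   IN={a:-; rest ⊤}   OUT={a:-; rest ⊤}
  B6:   IN={a:-; rest ⊤}   OUT={a:-, c:+; rest ⊤}
  B7:   IN={a:-, c:+; rest ⊤}   OUT={a:-, c:+; rest ⊤}
  B8:   IN={a:-, c:+; rest ⊤}   OUT={a:-, c:0; rest ⊤}

Merge at B8: IN[B8] = OUT[B7] = {a: -, b: ⊤, c: +, d: ⊤, e: ⊤, f: ⊤}
Applying B8's transfer function to that IN value gives OUT[B8] (row B8 above).

Answer: {a: -, b: ⊤, c: 0, d: ⊤, e: ⊤, f: ⊤}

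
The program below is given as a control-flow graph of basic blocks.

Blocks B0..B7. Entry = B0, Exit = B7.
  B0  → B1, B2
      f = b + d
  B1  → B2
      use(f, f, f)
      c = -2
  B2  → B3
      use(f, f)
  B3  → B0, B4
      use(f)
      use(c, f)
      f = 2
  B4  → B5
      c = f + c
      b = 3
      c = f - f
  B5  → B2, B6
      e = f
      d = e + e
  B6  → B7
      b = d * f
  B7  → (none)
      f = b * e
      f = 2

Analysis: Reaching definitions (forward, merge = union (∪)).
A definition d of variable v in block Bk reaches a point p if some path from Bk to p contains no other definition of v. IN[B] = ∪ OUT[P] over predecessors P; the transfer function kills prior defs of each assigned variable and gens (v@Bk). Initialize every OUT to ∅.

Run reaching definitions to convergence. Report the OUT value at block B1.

Converged values:
  B0: | IN={b@B4, c@B1, c@B4, d@B5, e@B5, f@B3} | OUT={b@B4, c@B1, c@B4, d@B5, e@B5, f@B0}
  B1: | IN={b@B4, c@B1, c@B4, d@B5, e@B5, f@B0} | OUT={b@B4, c@B1, d@B5, e@B5, f@B0}
  B2: | IN={b@B4, c@B1, c@B4, d@B5, e@B5, f@B0, f@B3} | OUT={b@B4, c@B1, c@B4, d@B5, e@B5, f@B0, f@B3}
  B3: | IN={b@B4, c@B1, c@B4, d@B5, e@B5, f@B0, f@B3} | OUT={b@B4, c@B1, c@B4, d@B5, e@B5, f@B3}
  B4: | IN={b@B4, c@B1, c@B4, d@B5, e@B5, f@B3} | OUT={b@B4, c@B4, d@B5, e@B5, f@B3}
  B5: | IN={b@B4, c@B4, d@B5, e@B5, f@B3} | OUT={b@B4, c@B4, d@B5, e@B5, f@B3}
  B6: | IN={b@B4, c@B4, d@B5, e@B5, f@B3} | OUT={b@B6, c@B4, d@B5, e@B5, f@B3}
  B7: | IN={b@B6, c@B4, d@B5, e@B5, f@B3} | OUT={b@B6, c@B4, d@B5, e@B5, f@B7}

Merge at B1: IN[B1] = OUT[B0] = {b@B4, c@B1, c@B4, d@B5, e@B5, f@B0}
Applying B1's transfer function to that IN value gives OUT[B1] (row B1 above).

Answer: {b@B4, c@B1, d@B5, e@B5, f@B0}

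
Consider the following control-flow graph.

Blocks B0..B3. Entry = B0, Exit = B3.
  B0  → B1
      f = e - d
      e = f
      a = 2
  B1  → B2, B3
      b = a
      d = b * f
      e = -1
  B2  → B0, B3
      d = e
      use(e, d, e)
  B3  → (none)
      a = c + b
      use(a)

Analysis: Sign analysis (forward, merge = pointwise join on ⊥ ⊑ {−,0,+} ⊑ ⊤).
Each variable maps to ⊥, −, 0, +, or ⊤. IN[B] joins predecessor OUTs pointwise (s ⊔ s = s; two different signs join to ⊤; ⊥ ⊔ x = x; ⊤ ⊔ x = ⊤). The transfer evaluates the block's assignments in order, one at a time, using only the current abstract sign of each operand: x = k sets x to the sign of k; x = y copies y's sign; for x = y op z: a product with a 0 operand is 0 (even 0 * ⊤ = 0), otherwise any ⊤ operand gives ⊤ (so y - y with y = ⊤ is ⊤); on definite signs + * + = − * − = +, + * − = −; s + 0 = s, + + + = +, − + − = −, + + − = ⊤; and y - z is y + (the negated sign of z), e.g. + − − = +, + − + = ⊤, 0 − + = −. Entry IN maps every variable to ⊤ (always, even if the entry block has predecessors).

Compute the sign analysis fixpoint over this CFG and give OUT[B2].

Fixpoint table:
  B0: | IN=(all ⊤) | OUT={a:+; rest ⊤}
  B1: | IN={a:+; rest ⊤} | OUT={a:+, b:+, e:-; rest ⊤}
  B2: | IN={a:+, b:+, e:-; rest ⊤} | OUT={a:+, b:+, d:-, e:-; rest ⊤}
  B3: | IN={a:+, b:+, e:-; rest ⊤} | OUT={b:+, e:-; rest ⊤}

Merge at B2: IN[B2] = OUT[B1] = {a: +, b: +, c: ⊤, d: ⊤, e: -, f: ⊤}
Applying B2's transfer function to that IN value gives OUT[B2] (row B2 above).

Answer: {a: +, b: +, c: ⊤, d: -, e: -, f: ⊤}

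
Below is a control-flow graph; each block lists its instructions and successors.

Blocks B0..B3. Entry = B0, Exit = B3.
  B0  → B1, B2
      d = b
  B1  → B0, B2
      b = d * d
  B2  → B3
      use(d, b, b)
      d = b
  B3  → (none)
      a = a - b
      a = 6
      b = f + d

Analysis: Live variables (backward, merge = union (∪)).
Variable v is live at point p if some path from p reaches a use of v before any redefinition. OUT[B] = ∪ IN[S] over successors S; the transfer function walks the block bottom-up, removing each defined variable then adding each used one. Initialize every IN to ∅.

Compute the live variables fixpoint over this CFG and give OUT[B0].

Answer: {a, b, d, f}

Trace:
Converged values:
  B0:   IN={a, b, f}   OUT={a, b, d, f}
  B1:   IN={a, d, f}   OUT={a, b, d, f}
  B2:   IN={a, b, d, f}   OUT={a, b, d, f}
  B3:   IN={a, b, d, f}   OUT={}

Merge at B0: OUT[B0] = IN[B1] ⊔ IN[B2] = {a, b, d, f}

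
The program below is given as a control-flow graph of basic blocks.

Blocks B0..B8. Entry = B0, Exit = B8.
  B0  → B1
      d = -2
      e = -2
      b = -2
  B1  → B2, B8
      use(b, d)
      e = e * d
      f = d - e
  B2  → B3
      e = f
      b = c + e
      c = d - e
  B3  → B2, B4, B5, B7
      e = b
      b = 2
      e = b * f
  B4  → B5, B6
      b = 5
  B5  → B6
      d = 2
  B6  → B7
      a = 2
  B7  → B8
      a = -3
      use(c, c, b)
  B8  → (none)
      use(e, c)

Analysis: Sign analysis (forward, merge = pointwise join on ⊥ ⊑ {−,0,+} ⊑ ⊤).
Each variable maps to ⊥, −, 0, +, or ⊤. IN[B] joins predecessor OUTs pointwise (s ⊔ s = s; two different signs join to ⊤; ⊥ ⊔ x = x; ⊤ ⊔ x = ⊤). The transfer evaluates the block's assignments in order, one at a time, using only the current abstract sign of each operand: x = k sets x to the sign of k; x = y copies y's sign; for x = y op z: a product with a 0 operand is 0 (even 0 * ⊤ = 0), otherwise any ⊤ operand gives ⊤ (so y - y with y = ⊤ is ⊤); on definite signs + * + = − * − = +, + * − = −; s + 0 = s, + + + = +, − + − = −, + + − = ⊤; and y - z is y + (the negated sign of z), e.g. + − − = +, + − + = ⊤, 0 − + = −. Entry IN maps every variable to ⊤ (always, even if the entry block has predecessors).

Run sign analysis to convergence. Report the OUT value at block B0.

Per-block solution:
  B0: | IN=(all ⊤) | OUT={b:-, d:-, e:-; rest ⊤}
  B1: | IN={b:-, d:-, e:-; rest ⊤} | OUT={b:-, d:-, e:+, f:-; rest ⊤}
  B2: | IN={d:-, f:-; rest ⊤} | OUT={d:-, e:-, f:-; rest ⊤}
  B3: | IN={d:-, e:-, f:-; rest ⊤} | OUT={b:+, d:-, e:-, f:-; rest ⊤}
  B4: | IN={b:+, d:-, e:-, f:-; rest ⊤} | OUT={b:+, d:-, e:-, f:-; rest ⊤}
  B5: | IN={b:+, d:-, e:-, f:-; rest ⊤} | OUT={b:+, d:+, e:-, f:-; rest ⊤}
  B6: | IN={b:+, e:-, f:-; rest ⊤} | OUT={a:+, b:+, e:-, f:-; rest ⊤}
  B7: | IN={b:+, e:-, f:-; rest ⊤} | OUT={a:-, b:+, e:-, f:-; rest ⊤}
  B8: | IN={f:-; rest ⊤} | OUT={f:-; rest ⊤}

B0 is the boundary node: IN[B0] = {a: ⊤, b: ⊤, c: ⊤, d: ⊤, e: ⊤, f: ⊤}
Applying B0's transfer function to that IN value gives OUT[B0] (row B0 above).

Answer: {a: ⊤, b: -, c: ⊤, d: -, e: -, f: ⊤}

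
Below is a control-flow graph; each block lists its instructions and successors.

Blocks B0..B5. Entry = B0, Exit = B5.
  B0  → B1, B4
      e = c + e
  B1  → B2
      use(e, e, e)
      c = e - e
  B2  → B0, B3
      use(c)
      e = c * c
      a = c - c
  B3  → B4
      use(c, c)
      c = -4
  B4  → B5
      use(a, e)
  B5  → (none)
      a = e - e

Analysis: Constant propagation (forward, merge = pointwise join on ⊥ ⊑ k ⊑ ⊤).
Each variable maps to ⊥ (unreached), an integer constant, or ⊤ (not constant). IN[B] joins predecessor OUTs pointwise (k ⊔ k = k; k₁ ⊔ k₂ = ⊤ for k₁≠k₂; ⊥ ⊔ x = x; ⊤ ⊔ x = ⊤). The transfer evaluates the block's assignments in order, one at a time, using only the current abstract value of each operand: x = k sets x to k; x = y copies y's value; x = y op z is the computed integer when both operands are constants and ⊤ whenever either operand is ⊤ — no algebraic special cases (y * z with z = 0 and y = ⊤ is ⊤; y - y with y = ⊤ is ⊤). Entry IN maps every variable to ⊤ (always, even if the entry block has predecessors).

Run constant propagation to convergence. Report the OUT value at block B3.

Answer: {a: ⊤, b: ⊤, c: -4, d: ⊤, e: ⊤, f: ⊤}

Working:
Fixpoint table:
  B0:  IN=(all ⊤)  OUT=(all ⊤)
  B1:  IN=(all ⊤)  OUT=(all ⊤)
  B2:  IN=(all ⊤)  OUT=(all ⊤)
  B3:  IN=(all ⊤)  OUT={c:-4; rest ⊤}
  B4:  IN=(all ⊤)  OUT=(all ⊤)
  B5:  IN=(all ⊤)  OUT=(all ⊤)

Merge at B3: IN[B3] = OUT[B2] = {a: ⊤, b: ⊤, c: ⊤, d: ⊤, e: ⊤, f: ⊤}
Applying B3's transfer function to that IN value gives OUT[B3] (row B3 above).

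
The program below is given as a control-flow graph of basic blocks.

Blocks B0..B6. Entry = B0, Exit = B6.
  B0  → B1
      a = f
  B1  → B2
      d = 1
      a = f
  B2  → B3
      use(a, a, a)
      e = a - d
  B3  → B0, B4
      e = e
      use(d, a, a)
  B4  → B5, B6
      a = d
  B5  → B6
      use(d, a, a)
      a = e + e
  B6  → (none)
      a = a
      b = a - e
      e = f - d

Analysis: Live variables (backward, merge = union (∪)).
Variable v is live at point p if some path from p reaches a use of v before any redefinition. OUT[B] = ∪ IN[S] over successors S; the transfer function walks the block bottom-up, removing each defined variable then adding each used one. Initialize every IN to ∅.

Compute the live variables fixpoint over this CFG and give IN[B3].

Answer: {a, d, e, f}

Working:
Fixpoint table:
  B0: | IN={f} | OUT={f}
  B1: | IN={f} | OUT={a, d, f}
  B2: | IN={a, d, f} | OUT={a, d, e, f}
  B3: | IN={a, d, e, f} | OUT={d, e, f}
  B4: | IN={d, e, f} | OUT={a, d, e, f}
  B5: | IN={a, d, e, f} | OUT={a, d, e, f}
  B6: | IN={a, d, e, f} | OUT={}

Merge at B3: OUT[B3] = IN[B0] ⊔ IN[B4] = {d, e, f}
Applying B3's transfer function to that OUT value gives IN[B3] (row B3 above).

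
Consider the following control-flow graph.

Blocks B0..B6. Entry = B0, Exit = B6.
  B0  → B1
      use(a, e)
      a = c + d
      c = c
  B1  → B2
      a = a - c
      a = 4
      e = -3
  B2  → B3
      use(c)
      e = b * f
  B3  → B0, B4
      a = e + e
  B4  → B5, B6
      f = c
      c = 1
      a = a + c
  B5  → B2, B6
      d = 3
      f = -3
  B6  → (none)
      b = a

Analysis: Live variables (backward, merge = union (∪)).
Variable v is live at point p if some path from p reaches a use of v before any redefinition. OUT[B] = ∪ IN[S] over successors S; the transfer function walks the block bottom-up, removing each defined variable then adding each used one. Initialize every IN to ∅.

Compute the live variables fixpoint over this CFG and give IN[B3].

Answer: {b, c, d, e, f}

Trace:
Per-block solution:
  B0: | IN={a, b, c, d, e, f} | OUT={a, b, c, d, f}
  B1: | IN={a, b, c, d, f} | OUT={b, c, d, f}
  B2: | IN={b, c, d, f} | OUT={b, c, d, e, f}
  B3: | IN={b, c, d, e, f} | OUT={a, b, c, d, e, f}
  B4: | IN={a, b, c} | OUT={a, b, c}
  B5: | IN={a, b, c} | OUT={a, b, c, d, f}
  B6: | IN={a} | OUT={}

Merge at B3: OUT[B3] = IN[B0] ⊔ IN[B4] = {a, b, c, d, e, f}
Applying B3's transfer function to that OUT value gives IN[B3] (row B3 above).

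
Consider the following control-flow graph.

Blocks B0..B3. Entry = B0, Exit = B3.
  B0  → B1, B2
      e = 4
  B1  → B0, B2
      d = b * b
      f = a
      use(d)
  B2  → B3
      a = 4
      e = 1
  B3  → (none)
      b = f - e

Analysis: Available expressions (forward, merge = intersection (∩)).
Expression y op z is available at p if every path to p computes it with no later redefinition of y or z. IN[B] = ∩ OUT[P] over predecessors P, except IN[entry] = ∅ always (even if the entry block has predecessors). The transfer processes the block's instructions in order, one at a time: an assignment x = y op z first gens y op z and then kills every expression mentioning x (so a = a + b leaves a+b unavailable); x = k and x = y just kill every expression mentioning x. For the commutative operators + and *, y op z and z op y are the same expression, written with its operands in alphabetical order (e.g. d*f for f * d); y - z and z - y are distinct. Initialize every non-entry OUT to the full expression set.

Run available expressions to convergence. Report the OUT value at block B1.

Per-block solution:
  B0:   IN={}   OUT={}
  B1:   IN={}   OUT={b*b}
  B2:   IN={}   OUT={}
  B3:   IN={}   OUT={f-e}

Merge at B1: IN[B1] = OUT[B0] = {}
Applying B1's transfer function to that IN value gives OUT[B1] (row B1 above).

Answer: {b*b}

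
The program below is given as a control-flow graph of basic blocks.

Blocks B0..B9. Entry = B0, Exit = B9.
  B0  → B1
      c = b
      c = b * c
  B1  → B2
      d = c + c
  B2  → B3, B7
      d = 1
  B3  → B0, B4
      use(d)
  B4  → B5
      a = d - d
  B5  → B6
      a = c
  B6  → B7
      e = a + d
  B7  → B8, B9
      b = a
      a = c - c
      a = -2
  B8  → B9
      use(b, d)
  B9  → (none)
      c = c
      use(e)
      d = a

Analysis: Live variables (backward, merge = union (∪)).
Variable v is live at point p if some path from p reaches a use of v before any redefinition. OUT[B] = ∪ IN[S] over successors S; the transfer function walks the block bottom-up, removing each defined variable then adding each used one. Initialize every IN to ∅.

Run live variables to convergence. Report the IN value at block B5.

Per-block solution:
  B0: | IN={a, b, e} | OUT={a, b, c, e}
  B1: | IN={a, b, c, e} | OUT={a, b, c, e}
  B2: | IN={a, b, c, e} | OUT={a, b, c, d, e}
  B3: | IN={a, b, c, d, e} | OUT={a, b, c, d, e}
  B4: | IN={c, d} | OUT={c, d}
  B5: | IN={c, d} | OUT={a, c, d}
  B6: | IN={a, c, d} | OUT={a, c, d, e}
  B7: | IN={a, c, d, e} | OUT={a, b, c, d, e}
  B8: | IN={a, b, c, d, e} | OUT={a, c, e}
  B9: | IN={a, c, e} | OUT={}

Merge at B5: OUT[B5] = IN[B6] = {a, c, d}
Applying B5's transfer function to that OUT value gives IN[B5] (row B5 above).

Answer: {c, d}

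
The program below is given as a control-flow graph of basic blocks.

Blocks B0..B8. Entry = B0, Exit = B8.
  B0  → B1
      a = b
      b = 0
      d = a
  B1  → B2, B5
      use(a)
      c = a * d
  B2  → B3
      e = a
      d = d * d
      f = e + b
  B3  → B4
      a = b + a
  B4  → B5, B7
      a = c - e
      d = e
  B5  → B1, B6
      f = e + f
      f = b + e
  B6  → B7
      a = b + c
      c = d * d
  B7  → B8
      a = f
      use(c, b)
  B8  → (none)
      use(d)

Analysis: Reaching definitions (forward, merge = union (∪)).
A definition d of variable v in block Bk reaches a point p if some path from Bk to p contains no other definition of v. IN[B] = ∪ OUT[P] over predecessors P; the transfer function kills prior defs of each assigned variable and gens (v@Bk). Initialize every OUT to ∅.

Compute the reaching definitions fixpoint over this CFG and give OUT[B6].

Converged values:
  B0: | IN={} | OUT={a@B0, b@B0, d@B0}
  B1: | IN={a@B0, a@B4, b@B0, c@B1, d@B0, d@B4, e@B2, f@B5} | OUT={a@B0, a@B4, b@B0, c@B1, d@B0, d@B4, e@B2, f@B5}
  B2: | IN={a@B0, a@B4, b@B0, c@B1, d@B0, d@B4, e@B2, f@B5} | OUT={a@B0, a@B4, b@B0, c@B1, d@B2, e@B2, f@B2}
  B3: | IN={a@B0, a@B4, b@B0, c@B1, d@B2, e@B2, f@B2} | OUT={a@B3, b@B0, c@B1, d@B2, e@B2, f@B2}
  B4: | IN={a@B3, b@B0, c@B1, d@B2, e@B2, f@B2} | OUT={a@B4, b@B0, c@B1, d@B4, e@B2, f@B2}
  B5: | IN={a@B0, a@B4, b@B0, c@B1, d@B0, d@B4, e@B2, f@B2, f@B5} | OUT={a@B0, a@B4, b@B0, c@B1, d@B0, d@B4, e@B2, f@B5}
  B6: | IN={a@B0, a@B4, b@B0, c@B1, d@B0, d@B4, e@B2, f@B5} | OUT={a@B6, b@B0, c@B6, d@B0, d@B4, e@B2, f@B5}
  B7: | IN={a@B4, a@B6, b@B0, c@B1, c@B6, d@B0, d@B4, e@B2, f@B2, f@B5} | OUT={a@B7, b@B0, c@B1, c@B6, d@B0, d@B4, e@B2, f@B2, f@B5}
  B8: | IN={a@B7, b@B0, c@B1, c@B6, d@B0, d@B4, e@B2, f@B2, f@B5} | OUT={a@B7, b@B0, c@B1, c@B6, d@B0, d@B4, e@B2, f@B2, f@B5}

Merge at B6: IN[B6] = OUT[B5] = {a@B0, a@B4, b@B0, c@B1, d@B0, d@B4, e@B2, f@B5}
Applying B6's transfer function to that IN value gives OUT[B6] (row B6 above).

Answer: {a@B6, b@B0, c@B6, d@B0, d@B4, e@B2, f@B5}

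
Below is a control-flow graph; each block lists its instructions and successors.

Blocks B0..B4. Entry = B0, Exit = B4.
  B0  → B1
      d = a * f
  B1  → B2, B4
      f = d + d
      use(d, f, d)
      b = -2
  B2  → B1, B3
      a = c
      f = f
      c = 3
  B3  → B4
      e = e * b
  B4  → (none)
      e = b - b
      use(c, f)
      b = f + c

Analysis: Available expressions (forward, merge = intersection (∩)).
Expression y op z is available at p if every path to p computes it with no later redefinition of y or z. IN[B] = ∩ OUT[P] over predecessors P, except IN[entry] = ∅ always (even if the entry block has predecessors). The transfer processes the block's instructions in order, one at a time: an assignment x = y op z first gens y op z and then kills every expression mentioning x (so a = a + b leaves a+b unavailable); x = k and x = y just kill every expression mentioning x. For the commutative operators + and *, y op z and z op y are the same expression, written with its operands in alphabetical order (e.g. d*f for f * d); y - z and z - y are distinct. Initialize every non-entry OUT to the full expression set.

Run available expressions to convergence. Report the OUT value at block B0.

Answer: {a*f}

Derivation:
Fixpoint table:
  B0: | IN={} | OUT={a*f}
  B1: | IN={} | OUT={d+d}
  B2: | IN={d+d} | OUT={d+d}
  B3: | IN={d+d} | OUT={d+d}
  B4: | IN={d+d} | OUT={c+f, d+d}

B0 is the boundary node: IN[B0] = {}
Applying B0's transfer function to that IN value gives OUT[B0] (row B0 above).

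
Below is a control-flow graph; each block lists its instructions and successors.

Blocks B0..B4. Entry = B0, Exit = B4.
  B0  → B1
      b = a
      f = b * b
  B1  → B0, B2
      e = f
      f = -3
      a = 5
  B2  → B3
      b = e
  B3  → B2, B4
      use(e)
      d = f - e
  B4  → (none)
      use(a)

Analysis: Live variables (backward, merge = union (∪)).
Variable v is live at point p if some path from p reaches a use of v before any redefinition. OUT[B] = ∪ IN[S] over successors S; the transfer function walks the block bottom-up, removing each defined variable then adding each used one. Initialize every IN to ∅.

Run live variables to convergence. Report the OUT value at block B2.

Converged values:
  B0:   IN={a}   OUT={f}
  B1:   IN={f}   OUT={a, e, f}
  B2:   IN={a, e, f}   OUT={a, e, f}
  B3:   IN={a, e, f}   OUT={a, e, f}
  B4:   IN={a}   OUT={}

Merge at B2: OUT[B2] = IN[B3] = {a, e, f}

Answer: {a, e, f}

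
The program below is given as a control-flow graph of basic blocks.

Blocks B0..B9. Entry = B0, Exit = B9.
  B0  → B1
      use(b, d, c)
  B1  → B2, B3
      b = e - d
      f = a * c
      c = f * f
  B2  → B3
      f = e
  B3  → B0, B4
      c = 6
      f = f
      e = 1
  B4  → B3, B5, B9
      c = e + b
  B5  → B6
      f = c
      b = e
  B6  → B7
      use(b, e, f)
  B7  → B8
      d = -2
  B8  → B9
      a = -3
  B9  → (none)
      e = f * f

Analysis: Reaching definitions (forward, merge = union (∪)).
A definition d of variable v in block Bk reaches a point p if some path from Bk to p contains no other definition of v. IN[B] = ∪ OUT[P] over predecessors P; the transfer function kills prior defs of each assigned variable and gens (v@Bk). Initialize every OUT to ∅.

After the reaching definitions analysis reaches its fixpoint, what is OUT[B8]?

Converged values:
  B0: | IN={b@B1, c@B3, e@B3, f@B3} | OUT={b@B1, c@B3, e@B3, f@B3}
  B1: | IN={b@B1, c@B3, e@B3, f@B3} | OUT={b@B1, c@B1, e@B3, f@B1}
  B2: | IN={b@B1, c@B1, e@B3, f@B1} | OUT={b@B1, c@B1, e@B3, f@B2}
  B3: | IN={b@B1, c@B1, c@B4, e@B3, f@B1, f@B2, f@B3} | OUT={b@B1, c@B3, e@B3, f@B3}
  B4: | IN={b@B1, c@B3, e@B3, f@B3} | OUT={b@B1, c@B4, e@B3, f@B3}
  B5: | IN={b@B1, c@B4, e@B3, f@B3} | OUT={b@B5, c@B4, e@B3, f@B5}
  B6: | IN={b@B5, c@B4, e@B3, f@B5} | OUT={b@B5, c@B4, e@B3, f@B5}
  B7: | IN={b@B5, c@B4, e@B3, f@B5} | OUT={b@B5, c@B4, d@B7, e@B3, f@B5}
  B8: | IN={b@B5, c@B4, d@B7, e@B3, f@B5} | OUT={a@B8, b@B5, c@B4, d@B7, e@B3, f@B5}
  B9: | IN={a@B8, b@B1, b@B5, c@B4, d@B7, e@B3, f@B3, f@B5} | OUT={a@B8, b@B1, b@B5, c@B4, d@B7, e@B9, f@B3, f@B5}

Merge at B8: IN[B8] = OUT[B7] = {b@B5, c@B4, d@B7, e@B3, f@B5}
Applying B8's transfer function to that IN value gives OUT[B8] (row B8 above).

Answer: {a@B8, b@B5, c@B4, d@B7, e@B3, f@B5}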